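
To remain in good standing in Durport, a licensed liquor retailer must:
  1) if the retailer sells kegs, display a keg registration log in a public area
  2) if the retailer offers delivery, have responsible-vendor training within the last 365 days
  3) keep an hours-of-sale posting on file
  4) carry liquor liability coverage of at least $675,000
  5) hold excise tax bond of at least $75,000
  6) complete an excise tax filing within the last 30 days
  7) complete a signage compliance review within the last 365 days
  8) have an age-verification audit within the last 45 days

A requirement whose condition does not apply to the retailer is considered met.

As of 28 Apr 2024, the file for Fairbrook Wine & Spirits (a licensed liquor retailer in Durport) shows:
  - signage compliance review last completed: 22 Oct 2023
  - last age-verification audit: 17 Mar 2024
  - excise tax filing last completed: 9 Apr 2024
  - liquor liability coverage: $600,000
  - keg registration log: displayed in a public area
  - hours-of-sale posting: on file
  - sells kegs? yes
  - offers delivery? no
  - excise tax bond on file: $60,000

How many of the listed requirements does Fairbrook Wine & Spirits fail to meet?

1. condition 'sells kegs' holds; keg registration log present → met
2. condition 'offers delivery' does not hold → requirement n/a → met
3. hours-of-sale posting present → met
4. liquor liability coverage $600,000 < $675,000 → not met
5. excise tax bond $60,000 < $75,000 → not met
6. excise tax filing 19 days ago vs limit 30 → met
7. signage compliance review 189 days ago vs limit 365 → met
8. age-verification audit 42 days ago vs limit 45 → met
Not met: 2 of 8

2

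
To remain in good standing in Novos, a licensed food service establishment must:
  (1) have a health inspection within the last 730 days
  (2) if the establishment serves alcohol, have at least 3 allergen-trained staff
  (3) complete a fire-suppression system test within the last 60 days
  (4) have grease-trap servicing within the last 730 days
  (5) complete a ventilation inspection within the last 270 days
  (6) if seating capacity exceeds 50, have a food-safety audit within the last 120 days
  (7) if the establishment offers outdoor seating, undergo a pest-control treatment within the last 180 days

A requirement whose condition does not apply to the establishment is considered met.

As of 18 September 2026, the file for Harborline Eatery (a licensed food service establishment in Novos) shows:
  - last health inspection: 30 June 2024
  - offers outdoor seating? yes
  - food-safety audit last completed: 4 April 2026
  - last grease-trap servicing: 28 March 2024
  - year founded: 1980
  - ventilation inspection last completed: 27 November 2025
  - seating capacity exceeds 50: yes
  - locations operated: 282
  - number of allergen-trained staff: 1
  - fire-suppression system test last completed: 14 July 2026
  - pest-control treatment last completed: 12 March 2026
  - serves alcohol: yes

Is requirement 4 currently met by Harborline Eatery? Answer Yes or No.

No

4. grease-trap servicing 904 days ago vs limit 730 → not met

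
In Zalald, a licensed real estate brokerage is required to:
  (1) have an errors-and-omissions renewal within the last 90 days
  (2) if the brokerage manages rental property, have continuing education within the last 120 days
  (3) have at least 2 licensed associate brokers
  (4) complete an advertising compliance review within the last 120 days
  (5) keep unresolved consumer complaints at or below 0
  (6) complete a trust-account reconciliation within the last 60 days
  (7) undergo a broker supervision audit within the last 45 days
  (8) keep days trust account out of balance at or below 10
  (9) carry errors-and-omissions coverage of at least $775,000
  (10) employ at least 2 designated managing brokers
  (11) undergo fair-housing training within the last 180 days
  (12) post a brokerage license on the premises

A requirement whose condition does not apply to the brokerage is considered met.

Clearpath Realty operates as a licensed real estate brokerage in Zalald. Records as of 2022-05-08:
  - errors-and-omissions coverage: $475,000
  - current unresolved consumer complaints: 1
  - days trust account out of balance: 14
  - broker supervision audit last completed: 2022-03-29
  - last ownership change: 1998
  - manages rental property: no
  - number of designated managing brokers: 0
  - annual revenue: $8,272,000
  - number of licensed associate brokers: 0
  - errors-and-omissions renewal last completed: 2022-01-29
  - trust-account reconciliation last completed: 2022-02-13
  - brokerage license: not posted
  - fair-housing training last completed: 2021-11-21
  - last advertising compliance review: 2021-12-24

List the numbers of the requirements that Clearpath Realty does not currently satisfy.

1. errors-and-omissions renewal 99 days ago vs limit 90 → not met
2. condition 'manages rental property' does not hold → requirement n/a → met
3. licensed associate brokers 0 < 2 → not met
4. advertising compliance review 135 days ago vs limit 120 → not met
5. unresolved consumer complaints 1 > 0 → not met
6. trust-account reconciliation 84 days ago vs limit 60 → not met
7. broker supervision audit 40 days ago vs limit 45 → met
8. days trust account out of balance 14 > 10 → not met
9. errors-and-omissions coverage $475,000 < $775,000 → not met
10. designated managing brokers 0 < 2 → not met
11. fair-housing training 168 days ago vs limit 180 → met
12. brokerage license absent → not met
Not met: 1, 3, 4, 5, 6, 8, 9, 10, 12

1, 3, 4, 5, 6, 8, 9, 10, 12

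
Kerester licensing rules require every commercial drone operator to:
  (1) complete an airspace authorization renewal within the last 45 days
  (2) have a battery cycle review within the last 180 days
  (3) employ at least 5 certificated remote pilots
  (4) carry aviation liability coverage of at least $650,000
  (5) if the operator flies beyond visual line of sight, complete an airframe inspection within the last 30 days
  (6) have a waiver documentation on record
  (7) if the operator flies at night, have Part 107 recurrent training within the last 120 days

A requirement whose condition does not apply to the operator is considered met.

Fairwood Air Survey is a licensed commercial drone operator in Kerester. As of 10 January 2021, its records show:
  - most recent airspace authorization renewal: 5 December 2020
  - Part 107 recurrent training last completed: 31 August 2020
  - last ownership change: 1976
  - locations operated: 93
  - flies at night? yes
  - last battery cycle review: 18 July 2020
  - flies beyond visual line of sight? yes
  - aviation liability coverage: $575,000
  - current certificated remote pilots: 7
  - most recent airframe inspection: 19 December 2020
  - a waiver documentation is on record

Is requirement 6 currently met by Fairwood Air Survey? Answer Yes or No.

Yes

6. waiver documentation present → met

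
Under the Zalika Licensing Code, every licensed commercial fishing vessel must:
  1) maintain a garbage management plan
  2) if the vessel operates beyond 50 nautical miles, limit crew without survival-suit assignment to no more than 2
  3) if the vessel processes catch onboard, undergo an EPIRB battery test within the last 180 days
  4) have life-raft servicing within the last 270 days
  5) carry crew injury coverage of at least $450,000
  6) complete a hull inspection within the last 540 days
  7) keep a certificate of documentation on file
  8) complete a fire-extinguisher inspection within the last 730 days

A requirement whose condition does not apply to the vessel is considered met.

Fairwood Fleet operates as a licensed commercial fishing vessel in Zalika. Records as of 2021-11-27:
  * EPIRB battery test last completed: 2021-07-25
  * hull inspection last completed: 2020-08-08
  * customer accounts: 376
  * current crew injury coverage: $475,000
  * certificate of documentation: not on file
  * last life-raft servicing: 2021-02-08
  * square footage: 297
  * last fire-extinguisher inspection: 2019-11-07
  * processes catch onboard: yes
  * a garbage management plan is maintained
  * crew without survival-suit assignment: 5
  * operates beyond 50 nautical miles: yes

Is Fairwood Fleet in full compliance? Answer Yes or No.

1. garbage management plan present → met
2. condition 'operates beyond 50 nautical miles' holds; crew without survival-suit assignment 5 > 2 → not met
3. condition 'processes catch onboard' holds; EPIRB battery test 125 days ago vs limit 180 → met
4. life-raft servicing 292 days ago vs limit 270 → not met
5. crew injury coverage $475,000 ≥ $450,000 → met
6. hull inspection 476 days ago vs limit 540 → met
7. certificate of documentation absent → not met
8. fire-extinguisher inspection 751 days ago vs limit 730 → not met
Not met: 2, 4, 7, 8

No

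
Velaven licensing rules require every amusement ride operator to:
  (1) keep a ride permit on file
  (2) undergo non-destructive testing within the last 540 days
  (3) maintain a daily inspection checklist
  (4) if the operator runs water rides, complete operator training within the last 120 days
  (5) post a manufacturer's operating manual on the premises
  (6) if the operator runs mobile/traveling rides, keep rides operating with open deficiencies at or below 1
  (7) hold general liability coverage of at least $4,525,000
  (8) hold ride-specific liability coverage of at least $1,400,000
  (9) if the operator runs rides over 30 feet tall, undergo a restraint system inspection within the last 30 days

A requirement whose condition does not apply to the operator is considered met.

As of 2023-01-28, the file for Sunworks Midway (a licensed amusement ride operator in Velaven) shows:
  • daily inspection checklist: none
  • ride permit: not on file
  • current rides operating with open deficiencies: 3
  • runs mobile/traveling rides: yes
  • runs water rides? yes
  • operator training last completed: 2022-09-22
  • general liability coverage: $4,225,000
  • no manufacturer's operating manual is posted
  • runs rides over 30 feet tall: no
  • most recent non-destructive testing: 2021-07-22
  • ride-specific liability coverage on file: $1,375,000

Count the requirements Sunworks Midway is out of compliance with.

1. ride permit absent → not met
2. non-destructive testing 555 days ago vs limit 540 → not met
3. daily inspection checklist absent → not met
4. condition 'runs water rides' holds; operator training 128 days ago vs limit 120 → not met
5. manufacturer's operating manual absent → not met
6. condition 'runs mobile/traveling rides' holds; rides operating with open deficiencies 3 > 1 → not met
7. general liability coverage $4,225,000 < $4,525,000 → not met
8. ride-specific liability coverage $1,375,000 < $1,400,000 → not met
9. condition 'runs rides over 30 feet tall' does not hold → requirement n/a → met
Not met: 8 of 9

8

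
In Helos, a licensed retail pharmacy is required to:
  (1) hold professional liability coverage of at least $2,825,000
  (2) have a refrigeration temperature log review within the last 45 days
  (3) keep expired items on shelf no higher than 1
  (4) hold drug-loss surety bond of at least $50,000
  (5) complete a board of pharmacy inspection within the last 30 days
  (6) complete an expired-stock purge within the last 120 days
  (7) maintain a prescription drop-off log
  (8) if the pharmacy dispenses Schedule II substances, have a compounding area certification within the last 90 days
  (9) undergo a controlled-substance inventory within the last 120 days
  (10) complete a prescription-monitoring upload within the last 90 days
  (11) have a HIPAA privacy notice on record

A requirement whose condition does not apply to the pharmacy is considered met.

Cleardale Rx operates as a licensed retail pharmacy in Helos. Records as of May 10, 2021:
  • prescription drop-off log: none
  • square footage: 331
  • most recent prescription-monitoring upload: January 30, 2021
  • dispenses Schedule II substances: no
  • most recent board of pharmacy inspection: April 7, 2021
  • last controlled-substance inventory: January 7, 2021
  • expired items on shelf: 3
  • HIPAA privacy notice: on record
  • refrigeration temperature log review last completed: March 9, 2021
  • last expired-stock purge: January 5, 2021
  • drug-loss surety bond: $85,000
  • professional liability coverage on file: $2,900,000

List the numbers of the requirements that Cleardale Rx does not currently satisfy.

1. professional liability coverage $2,900,000 ≥ $2,825,000 → met
2. refrigeration temperature log review 62 days ago vs limit 45 → not met
3. expired items on shelf 3 > 1 → not met
4. drug-loss surety bond $85,000 ≥ $50,000 → met
5. board of pharmacy inspection 33 days ago vs limit 30 → not met
6. expired-stock purge 125 days ago vs limit 120 → not met
7. prescription drop-off log absent → not met
8. condition 'dispenses Schedule II substances' does not hold → requirement n/a → met
9. controlled-substance inventory 123 days ago vs limit 120 → not met
10. prescription-monitoring upload 100 days ago vs limit 90 → not met
11. HIPAA privacy notice present → met
Not met: 2, 3, 5, 6, 7, 9, 10

2, 3, 5, 6, 7, 9, 10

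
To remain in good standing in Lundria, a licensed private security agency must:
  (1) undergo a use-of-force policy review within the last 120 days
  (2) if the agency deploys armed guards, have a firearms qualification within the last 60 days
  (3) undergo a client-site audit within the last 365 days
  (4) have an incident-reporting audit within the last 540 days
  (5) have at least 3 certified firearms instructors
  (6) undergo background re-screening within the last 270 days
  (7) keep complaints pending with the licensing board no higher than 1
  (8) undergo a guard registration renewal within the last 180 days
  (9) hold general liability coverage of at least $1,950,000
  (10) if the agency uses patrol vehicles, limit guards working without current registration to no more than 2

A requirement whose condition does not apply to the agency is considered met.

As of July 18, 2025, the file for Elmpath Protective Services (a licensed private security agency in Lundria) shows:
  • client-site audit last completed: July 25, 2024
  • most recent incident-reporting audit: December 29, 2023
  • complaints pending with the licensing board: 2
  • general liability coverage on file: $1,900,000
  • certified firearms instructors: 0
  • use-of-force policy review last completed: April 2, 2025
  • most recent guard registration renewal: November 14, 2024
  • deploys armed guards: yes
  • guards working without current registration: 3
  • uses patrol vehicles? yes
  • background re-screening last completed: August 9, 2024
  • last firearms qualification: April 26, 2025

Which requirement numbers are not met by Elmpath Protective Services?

1. use-of-force policy review 107 days ago vs limit 120 → met
2. condition 'deploys armed guards' holds; firearms qualification 83 days ago vs limit 60 → not met
3. client-site audit 358 days ago vs limit 365 → met
4. incident-reporting audit 567 days ago vs limit 540 → not met
5. certified firearms instructors 0 < 3 → not met
6. background re-screening 343 days ago vs limit 270 → not met
7. complaints pending with the licensing board 2 > 1 → not met
8. guard registration renewal 246 days ago vs limit 180 → not met
9. general liability coverage $1,900,000 < $1,950,000 → not met
10. condition 'uses patrol vehicles' holds; guards working without current registration 3 > 2 → not met
Not met: 2, 4, 5, 6, 7, 8, 9, 10

2, 4, 5, 6, 7, 8, 9, 10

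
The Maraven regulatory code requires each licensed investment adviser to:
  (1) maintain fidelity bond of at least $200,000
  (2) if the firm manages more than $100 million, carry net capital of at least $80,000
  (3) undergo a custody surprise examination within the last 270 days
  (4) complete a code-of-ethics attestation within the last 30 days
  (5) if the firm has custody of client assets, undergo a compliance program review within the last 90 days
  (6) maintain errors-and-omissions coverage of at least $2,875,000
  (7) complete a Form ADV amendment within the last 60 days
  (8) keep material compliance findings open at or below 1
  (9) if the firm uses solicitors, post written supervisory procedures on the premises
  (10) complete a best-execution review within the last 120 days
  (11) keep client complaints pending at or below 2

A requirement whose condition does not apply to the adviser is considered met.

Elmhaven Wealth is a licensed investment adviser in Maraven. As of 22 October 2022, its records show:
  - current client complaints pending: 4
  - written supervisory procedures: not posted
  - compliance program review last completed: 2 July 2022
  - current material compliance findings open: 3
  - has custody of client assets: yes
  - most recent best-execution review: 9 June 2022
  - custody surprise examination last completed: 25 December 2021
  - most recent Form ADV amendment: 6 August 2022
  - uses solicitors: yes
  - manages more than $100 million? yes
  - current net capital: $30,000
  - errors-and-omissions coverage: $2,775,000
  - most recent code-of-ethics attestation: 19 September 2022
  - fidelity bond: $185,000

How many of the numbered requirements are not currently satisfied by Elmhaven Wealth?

11

1. fidelity bond $185,000 < $200,000 → not met
2. condition 'manages more than $100 million' holds; net capital $30,000 < $80,000 → not met
3. custody surprise examination 301 days ago vs limit 270 → not met
4. code-of-ethics attestation 33 days ago vs limit 30 → not met
5. condition 'has custody of client assets' holds; compliance program review 112 days ago vs limit 90 → not met
6. errors-and-omissions coverage $2,775,000 < $2,875,000 → not met
7. Form ADV amendment 77 days ago vs limit 60 → not met
8. material compliance findings open 3 > 1 → not met
9. condition 'uses solicitors' holds; written supervisory procedures absent → not met
10. best-execution review 135 days ago vs limit 120 → not met
11. client complaints pending 4 > 2 → not met
Not met: 11 of 11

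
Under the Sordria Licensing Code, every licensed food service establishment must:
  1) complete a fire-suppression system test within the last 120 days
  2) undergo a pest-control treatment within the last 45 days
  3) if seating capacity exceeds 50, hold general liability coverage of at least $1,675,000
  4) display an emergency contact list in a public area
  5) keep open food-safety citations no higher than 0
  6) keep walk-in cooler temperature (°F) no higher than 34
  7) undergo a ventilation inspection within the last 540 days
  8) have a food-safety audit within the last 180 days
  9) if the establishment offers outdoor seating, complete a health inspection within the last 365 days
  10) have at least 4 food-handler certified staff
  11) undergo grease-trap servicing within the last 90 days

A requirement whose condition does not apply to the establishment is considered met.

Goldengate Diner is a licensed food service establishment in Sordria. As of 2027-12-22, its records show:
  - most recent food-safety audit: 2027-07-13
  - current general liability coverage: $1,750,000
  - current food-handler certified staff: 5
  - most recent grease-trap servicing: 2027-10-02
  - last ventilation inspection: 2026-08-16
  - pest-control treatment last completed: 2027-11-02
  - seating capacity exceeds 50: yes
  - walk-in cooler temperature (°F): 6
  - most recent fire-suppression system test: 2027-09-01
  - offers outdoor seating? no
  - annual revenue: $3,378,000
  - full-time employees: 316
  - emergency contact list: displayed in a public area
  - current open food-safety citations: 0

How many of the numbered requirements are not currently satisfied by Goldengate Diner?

1

1. fire-suppression system test 112 days ago vs limit 120 → met
2. pest-control treatment 50 days ago vs limit 45 → not met
3. condition 'seating capacity exceeds 50' holds; general liability coverage $1,750,000 ≥ $1,675,000 → met
4. emergency contact list present → met
5. open food-safety citations 0 ≤ 0 → met
6. walk-in cooler temperature (°F) 6 ≤ 34 → met
7. ventilation inspection 493 days ago vs limit 540 → met
8. food-safety audit 162 days ago vs limit 180 → met
9. condition 'offers outdoor seating' does not hold → requirement n/a → met
10. food-handler certified staff 5 ≥ 4 → met
11. grease-trap servicing 81 days ago vs limit 90 → met
Not met: 1 of 11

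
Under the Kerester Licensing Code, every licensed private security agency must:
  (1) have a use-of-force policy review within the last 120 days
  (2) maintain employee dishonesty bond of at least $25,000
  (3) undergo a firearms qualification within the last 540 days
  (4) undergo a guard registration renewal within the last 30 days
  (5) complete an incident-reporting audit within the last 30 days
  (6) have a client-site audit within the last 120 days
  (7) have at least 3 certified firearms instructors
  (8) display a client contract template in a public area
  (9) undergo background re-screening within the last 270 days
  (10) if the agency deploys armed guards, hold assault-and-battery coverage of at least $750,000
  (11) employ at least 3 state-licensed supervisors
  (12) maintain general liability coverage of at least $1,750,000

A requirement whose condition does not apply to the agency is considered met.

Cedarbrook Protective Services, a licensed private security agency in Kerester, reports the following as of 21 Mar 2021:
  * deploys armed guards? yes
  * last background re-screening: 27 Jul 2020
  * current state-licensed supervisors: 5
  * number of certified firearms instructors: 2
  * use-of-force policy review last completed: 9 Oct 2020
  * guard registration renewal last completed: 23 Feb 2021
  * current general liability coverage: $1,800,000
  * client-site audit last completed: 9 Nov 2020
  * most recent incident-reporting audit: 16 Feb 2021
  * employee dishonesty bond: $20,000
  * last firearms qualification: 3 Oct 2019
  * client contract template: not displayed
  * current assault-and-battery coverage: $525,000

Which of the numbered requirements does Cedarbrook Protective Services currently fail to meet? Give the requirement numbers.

1. use-of-force policy review 163 days ago vs limit 120 → not met
2. employee dishonesty bond $20,000 < $25,000 → not met
3. firearms qualification 535 days ago vs limit 540 → met
4. guard registration renewal 26 days ago vs limit 30 → met
5. incident-reporting audit 33 days ago vs limit 30 → not met
6. client-site audit 132 days ago vs limit 120 → not met
7. certified firearms instructors 2 < 3 → not met
8. client contract template absent → not met
9. background re-screening 237 days ago vs limit 270 → met
10. condition 'deploys armed guards' holds; assault-and-battery coverage $525,000 < $750,000 → not met
11. state-licensed supervisors 5 ≥ 3 → met
12. general liability coverage $1,800,000 ≥ $1,750,000 → met
Not met: 1, 2, 5, 6, 7, 8, 10

1, 2, 5, 6, 7, 8, 10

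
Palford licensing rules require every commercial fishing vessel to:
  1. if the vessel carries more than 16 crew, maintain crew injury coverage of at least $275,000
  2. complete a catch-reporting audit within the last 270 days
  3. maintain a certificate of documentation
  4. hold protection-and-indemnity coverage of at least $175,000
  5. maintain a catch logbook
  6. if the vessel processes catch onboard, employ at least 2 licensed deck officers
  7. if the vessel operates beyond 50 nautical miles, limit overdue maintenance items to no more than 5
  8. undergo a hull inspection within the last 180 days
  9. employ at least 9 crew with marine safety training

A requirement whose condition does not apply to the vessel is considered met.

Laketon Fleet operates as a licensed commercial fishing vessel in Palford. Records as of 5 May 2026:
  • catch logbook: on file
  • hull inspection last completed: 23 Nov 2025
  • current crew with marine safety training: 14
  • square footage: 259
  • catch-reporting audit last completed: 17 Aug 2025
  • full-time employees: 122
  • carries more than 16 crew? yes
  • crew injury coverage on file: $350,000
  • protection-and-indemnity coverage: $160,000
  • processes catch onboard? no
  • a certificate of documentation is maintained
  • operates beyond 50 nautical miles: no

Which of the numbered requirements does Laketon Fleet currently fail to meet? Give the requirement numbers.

1. condition 'carries more than 16 crew' holds; crew injury coverage $350,000 ≥ $275,000 → met
2. catch-reporting audit 261 days ago vs limit 270 → met
3. certificate of documentation present → met
4. protection-and-indemnity coverage $160,000 < $175,000 → not met
5. catch logbook present → met
6. condition 'processes catch onboard' does not hold → requirement n/a → met
7. condition 'operates beyond 50 nautical miles' does not hold → requirement n/a → met
8. hull inspection 163 days ago vs limit 180 → met
9. crew with marine safety training 14 ≥ 9 → met
Not met: 4

4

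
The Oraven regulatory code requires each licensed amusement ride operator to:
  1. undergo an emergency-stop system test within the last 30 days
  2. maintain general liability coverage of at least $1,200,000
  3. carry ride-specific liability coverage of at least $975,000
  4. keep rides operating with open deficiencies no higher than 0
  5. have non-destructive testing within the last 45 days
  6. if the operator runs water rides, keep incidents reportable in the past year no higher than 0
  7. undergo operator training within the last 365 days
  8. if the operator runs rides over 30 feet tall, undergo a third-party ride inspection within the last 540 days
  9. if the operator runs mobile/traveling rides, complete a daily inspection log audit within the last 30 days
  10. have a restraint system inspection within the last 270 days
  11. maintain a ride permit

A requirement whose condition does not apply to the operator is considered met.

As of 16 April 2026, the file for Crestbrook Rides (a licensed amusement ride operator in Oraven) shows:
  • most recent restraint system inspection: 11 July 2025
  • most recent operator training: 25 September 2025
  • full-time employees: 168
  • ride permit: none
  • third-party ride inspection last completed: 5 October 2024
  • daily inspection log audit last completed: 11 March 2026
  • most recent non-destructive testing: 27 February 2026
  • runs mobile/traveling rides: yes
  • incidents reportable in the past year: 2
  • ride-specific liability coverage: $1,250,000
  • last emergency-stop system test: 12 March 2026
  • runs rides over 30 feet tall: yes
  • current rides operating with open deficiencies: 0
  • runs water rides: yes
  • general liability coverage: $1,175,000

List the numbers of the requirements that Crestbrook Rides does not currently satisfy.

1, 2, 5, 6, 8, 9, 10, 11

1. emergency-stop system test 35 days ago vs limit 30 → not met
2. general liability coverage $1,175,000 < $1,200,000 → not met
3. ride-specific liability coverage $1,250,000 ≥ $975,000 → met
4. rides operating with open deficiencies 0 ≤ 0 → met
5. non-destructive testing 48 days ago vs limit 45 → not met
6. condition 'runs water rides' holds; incidents reportable in the past year 2 > 0 → not met
7. operator training 203 days ago vs limit 365 → met
8. condition 'runs rides over 30 feet tall' holds; third-party ride inspection 558 days ago vs limit 540 → not met
9. condition 'runs mobile/traveling rides' holds; daily inspection log audit 36 days ago vs limit 30 → not met
10. restraint system inspection 279 days ago vs limit 270 → not met
11. ride permit absent → not met
Not met: 1, 2, 5, 6, 8, 9, 10, 11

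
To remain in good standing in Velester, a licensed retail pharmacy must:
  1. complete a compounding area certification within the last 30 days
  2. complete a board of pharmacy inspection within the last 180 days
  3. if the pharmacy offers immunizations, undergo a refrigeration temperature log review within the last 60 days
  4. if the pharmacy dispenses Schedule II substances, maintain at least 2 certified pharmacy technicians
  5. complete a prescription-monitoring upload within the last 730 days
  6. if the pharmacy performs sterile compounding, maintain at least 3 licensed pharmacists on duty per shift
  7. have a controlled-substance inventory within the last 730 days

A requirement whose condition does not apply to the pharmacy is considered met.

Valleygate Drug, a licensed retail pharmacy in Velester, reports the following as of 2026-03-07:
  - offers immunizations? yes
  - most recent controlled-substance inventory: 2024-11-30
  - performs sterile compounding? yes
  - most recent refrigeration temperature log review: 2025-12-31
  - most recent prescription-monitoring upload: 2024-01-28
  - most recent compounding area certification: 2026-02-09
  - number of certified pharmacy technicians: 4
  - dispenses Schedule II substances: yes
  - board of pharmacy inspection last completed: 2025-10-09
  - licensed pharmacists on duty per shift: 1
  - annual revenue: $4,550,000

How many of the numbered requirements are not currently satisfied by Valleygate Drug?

1. compounding area certification 26 days ago vs limit 30 → met
2. board of pharmacy inspection 149 days ago vs limit 180 → met
3. condition 'offers immunizations' holds; refrigeration temperature log review 66 days ago vs limit 60 → not met
4. condition 'dispenses Schedule II substances' holds; certified pharmacy technicians 4 ≥ 2 → met
5. prescription-monitoring upload 769 days ago vs limit 730 → not met
6. condition 'performs sterile compounding' holds; licensed pharmacists on duty per shift 1 < 3 → not met
7. controlled-substance inventory 462 days ago vs limit 730 → met
Not met: 3 of 7

3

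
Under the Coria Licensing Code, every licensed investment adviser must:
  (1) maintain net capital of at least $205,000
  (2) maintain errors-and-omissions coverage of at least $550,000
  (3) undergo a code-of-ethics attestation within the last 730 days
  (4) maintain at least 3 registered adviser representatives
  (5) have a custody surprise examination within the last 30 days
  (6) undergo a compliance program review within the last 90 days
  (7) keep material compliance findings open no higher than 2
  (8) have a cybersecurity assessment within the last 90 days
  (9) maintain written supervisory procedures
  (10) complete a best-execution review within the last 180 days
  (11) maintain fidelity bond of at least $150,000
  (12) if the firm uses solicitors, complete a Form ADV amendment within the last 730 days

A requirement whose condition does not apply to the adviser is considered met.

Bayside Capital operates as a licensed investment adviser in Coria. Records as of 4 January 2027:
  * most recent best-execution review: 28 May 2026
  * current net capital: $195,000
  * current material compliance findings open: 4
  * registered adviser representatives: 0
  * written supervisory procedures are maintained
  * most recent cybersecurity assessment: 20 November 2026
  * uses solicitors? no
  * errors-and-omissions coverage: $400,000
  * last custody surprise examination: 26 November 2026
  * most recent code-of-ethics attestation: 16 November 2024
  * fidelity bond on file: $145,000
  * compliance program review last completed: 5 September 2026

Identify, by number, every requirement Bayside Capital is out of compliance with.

1, 2, 3, 4, 5, 6, 7, 10, 11

1. net capital $195,000 < $205,000 → not met
2. errors-and-omissions coverage $400,000 < $550,000 → not met
3. code-of-ethics attestation 779 days ago vs limit 730 → not met
4. registered adviser representatives 0 < 3 → not met
5. custody surprise examination 39 days ago vs limit 30 → not met
6. compliance program review 121 days ago vs limit 90 → not met
7. material compliance findings open 4 > 2 → not met
8. cybersecurity assessment 45 days ago vs limit 90 → met
9. written supervisory procedures present → met
10. best-execution review 221 days ago vs limit 180 → not met
11. fidelity bond $145,000 < $150,000 → not met
12. condition 'uses solicitors' does not hold → requirement n/a → met
Not met: 1, 2, 3, 4, 5, 6, 7, 10, 11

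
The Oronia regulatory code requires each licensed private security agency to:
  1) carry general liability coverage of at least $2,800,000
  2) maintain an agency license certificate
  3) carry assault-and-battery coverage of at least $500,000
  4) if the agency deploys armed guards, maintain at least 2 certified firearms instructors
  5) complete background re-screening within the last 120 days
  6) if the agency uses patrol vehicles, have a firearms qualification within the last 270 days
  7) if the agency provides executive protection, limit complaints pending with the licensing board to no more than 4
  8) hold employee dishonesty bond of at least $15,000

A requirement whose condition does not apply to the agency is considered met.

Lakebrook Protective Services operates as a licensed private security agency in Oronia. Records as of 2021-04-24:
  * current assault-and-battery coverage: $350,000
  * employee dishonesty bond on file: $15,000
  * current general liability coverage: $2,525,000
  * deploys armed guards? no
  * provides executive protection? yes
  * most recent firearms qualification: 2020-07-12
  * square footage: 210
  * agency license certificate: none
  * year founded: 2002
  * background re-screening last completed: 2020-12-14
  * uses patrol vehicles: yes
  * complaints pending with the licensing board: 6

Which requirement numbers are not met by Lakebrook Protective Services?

1. general liability coverage $2,525,000 < $2,800,000 → not met
2. agency license certificate absent → not met
3. assault-and-battery coverage $350,000 < $500,000 → not met
4. condition 'deploys armed guards' does not hold → requirement n/a → met
5. background re-screening 131 days ago vs limit 120 → not met
6. condition 'uses patrol vehicles' holds; firearms qualification 286 days ago vs limit 270 → not met
7. condition 'provides executive protection' holds; complaints pending with the licensing board 6 > 4 → not met
8. employee dishonesty bond $15,000 ≥ $15,000 → met
Not met: 1, 2, 3, 5, 6, 7

1, 2, 3, 5, 6, 7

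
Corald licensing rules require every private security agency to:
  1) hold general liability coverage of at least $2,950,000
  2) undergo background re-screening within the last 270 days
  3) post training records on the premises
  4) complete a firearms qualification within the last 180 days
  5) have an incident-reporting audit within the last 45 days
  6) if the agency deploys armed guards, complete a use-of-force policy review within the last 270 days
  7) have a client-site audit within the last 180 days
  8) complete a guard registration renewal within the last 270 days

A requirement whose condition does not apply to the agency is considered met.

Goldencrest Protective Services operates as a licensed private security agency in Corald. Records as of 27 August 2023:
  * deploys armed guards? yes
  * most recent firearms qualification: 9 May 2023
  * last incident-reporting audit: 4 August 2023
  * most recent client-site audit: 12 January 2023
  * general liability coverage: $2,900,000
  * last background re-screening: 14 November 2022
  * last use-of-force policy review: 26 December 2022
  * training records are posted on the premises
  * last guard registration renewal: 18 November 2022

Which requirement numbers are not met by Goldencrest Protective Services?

1, 2, 7, 8

1. general liability coverage $2,900,000 < $2,950,000 → not met
2. background re-screening 286 days ago vs limit 270 → not met
3. training records present → met
4. firearms qualification 110 days ago vs limit 180 → met
5. incident-reporting audit 23 days ago vs limit 45 → met
6. condition 'deploys armed guards' holds; use-of-force policy review 244 days ago vs limit 270 → met
7. client-site audit 227 days ago vs limit 180 → not met
8. guard registration renewal 282 days ago vs limit 270 → not met
Not met: 1, 2, 7, 8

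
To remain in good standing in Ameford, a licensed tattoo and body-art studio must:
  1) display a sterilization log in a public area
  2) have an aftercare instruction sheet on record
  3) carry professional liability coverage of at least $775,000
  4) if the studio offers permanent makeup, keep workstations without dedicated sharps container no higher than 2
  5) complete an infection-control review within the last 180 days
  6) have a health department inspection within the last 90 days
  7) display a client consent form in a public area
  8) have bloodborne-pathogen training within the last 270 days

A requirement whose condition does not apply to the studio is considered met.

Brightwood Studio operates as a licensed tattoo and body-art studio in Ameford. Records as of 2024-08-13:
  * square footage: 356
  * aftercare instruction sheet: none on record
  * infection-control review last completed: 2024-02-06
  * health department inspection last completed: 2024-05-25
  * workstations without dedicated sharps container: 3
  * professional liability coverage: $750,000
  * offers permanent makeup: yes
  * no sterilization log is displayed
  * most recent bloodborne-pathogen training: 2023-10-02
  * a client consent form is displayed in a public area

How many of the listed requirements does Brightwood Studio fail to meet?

1. sterilization log absent → not met
2. aftercare instruction sheet absent → not met
3. professional liability coverage $750,000 < $775,000 → not met
4. condition 'offers permanent makeup' holds; workstations without dedicated sharps container 3 > 2 → not met
5. infection-control review 189 days ago vs limit 180 → not met
6. health department inspection 80 days ago vs limit 90 → met
7. client consent form present → met
8. bloodborne-pathogen training 316 days ago vs limit 270 → not met
Not met: 6 of 8

6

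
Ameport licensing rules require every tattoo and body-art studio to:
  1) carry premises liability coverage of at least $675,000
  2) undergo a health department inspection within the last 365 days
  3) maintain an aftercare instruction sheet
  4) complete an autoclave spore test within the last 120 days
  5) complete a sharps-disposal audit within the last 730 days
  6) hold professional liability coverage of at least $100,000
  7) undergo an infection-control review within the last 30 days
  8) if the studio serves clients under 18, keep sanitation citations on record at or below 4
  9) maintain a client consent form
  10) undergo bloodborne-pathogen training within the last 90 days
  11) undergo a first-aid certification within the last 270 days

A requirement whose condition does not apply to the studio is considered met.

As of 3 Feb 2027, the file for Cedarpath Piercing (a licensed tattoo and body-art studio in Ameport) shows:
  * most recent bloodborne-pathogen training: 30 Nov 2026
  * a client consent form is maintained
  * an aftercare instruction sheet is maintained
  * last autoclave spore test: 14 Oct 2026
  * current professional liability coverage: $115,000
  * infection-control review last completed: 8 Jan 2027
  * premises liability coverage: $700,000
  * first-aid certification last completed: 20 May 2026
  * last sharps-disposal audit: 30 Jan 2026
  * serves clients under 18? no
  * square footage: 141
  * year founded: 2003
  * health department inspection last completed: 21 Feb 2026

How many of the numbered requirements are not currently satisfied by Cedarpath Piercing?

1. premises liability coverage $700,000 ≥ $675,000 → met
2. health department inspection 347 days ago vs limit 365 → met
3. aftercare instruction sheet present → met
4. autoclave spore test 112 days ago vs limit 120 → met
5. sharps-disposal audit 369 days ago vs limit 730 → met
6. professional liability coverage $115,000 ≥ $100,000 → met
7. infection-control review 26 days ago vs limit 30 → met
8. condition 'serves clients under 18' does not hold → requirement n/a → met
9. client consent form present → met
10. bloodborne-pathogen training 65 days ago vs limit 90 → met
11. first-aid certification 259 days ago vs limit 270 → met
Not met: 0 of 11

0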